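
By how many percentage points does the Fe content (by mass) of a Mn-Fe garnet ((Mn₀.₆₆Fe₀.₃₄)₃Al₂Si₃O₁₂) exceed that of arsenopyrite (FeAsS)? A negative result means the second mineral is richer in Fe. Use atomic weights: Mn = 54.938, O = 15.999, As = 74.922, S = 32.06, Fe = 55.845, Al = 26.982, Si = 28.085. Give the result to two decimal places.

-22.81 percentage points

M((Mn₀.₆₆Fe₀.₃₄)₃Al₂Si₃O₁₂) = 495.946 g/mol, so wt% Fe = 56.962/495.946 × 100 = 11.49%.
M(FeAsS) = 162.827 g/mol, so wt% Fe = 55.845/162.827 × 100 = 34.30%.
11.49 − 34.30 = -22.81 pp.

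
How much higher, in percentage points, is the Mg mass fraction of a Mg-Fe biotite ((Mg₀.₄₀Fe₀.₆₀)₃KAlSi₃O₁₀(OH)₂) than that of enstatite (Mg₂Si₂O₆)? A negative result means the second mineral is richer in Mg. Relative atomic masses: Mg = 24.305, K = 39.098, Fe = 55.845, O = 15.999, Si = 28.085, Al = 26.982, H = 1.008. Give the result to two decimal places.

-18.06 percentage points

M((Mg₀.₄₀Fe₀.₆₀)₃KAlSi₃O₁₀(OH)₂) = 474.026 g/mol, so wt% Mg = 29.166/474.026 × 100 = 6.15%.
M(Mg₂Si₂O₆) = 200.774 g/mol, so wt% Mg = 48.610/200.774 × 100 = 24.21%.
6.15 − 24.21 = -18.06 pp.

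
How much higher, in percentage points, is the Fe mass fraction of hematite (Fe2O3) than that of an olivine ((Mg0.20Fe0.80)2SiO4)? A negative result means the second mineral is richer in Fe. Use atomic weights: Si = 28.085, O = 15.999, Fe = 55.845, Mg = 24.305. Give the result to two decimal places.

23.20 percentage points

First mineral: 111.690 g Fe in 159.687 g formula = 69.94 wt% Fe.
Second mineral: 89.352 g Fe in 191.155 g formula = 46.74 wt% Fe.
69.94% − 46.74% gives a difference of 23.20 percentage points.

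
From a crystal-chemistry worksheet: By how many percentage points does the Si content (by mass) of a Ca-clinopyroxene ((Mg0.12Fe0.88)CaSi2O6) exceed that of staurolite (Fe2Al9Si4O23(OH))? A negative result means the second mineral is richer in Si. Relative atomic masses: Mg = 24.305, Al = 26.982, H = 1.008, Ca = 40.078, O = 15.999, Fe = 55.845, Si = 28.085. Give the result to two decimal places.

9.80 percentage points

Si in (Mg0.12Fe0.88)CaSi2O6: molar mass 244.302 g/mol; 2×28.085 = 56.170 g → 22.99 wt%.
Si in Fe2Al9Si4O23(OH): molar mass 851.852 g/mol; 4×28.085 = 112.340 g → 13.19 wt%.
Difference = 22.99 − 13.19 = 9.80 percentage points.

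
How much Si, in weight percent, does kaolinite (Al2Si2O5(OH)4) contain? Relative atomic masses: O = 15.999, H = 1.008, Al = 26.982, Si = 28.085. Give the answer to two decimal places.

Formula mass = 2·26.982 + 2·28.085 + 9·15.999 + 4·1.008 = 258.157 g/mol, of which 56.170 g is Si.
So Si makes up 56.170/258.157 = 0.2176 of the mass, i.e. 21.76%.

21.76 weight percent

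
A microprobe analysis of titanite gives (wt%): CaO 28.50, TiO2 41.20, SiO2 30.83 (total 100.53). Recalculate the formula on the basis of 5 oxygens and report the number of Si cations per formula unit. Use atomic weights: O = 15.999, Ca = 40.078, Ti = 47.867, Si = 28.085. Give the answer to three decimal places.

CaO: 28.50/56.077 = 0.50823 mol → 0.50823 mol Ca, 0.50823 mol O.
TiO2: 41.20/79.865 = 0.51587 mol → 0.51587 mol Ti, 1.03174 mol O.
SiO2: 30.83/60.083 = 0.51312 mol → 0.51312 mol Si, 1.02624 mol O.
Total oxygen = 2.56621 mol. Normalization factor = 5/2.56621 = 1.94840.
Si per 5 O = 0.51312 × 1.94840 = 1.000.

1.000 Si apfu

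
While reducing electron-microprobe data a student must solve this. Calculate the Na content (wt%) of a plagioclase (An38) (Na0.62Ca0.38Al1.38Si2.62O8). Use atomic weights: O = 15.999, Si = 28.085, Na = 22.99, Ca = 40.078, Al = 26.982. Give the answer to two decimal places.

5.31 wt%

Molar mass of Na0.62Ca0.38Al1.38Si2.62O8: 0.62×22.99 + 0.38×40.078 + 1.38×26.982 + 2.62×28.085 + 8×15.999 = 268.293 g/mol.
Mass of Na per formula unit: 0.62 × 22.99 = 14.254 g.
Weight fraction Na = 14.254 / 268.293 = 0.0531.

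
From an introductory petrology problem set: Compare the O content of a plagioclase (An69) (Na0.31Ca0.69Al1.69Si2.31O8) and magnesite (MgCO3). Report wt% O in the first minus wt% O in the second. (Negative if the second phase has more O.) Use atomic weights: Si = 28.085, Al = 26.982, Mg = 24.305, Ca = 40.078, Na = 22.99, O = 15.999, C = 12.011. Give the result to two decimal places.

O in Na0.31Ca0.69Al1.69Si2.31O8: molar mass 273.249 g/mol; 8×15.999 = 127.992 g → 46.84 wt%.
O in MgCO3: molar mass 84.313 g/mol; 3×15.999 = 47.997 g → 56.93 wt%.
Difference = 46.84 − 56.93 = -10.09 percentage points.

-10.09 percentage points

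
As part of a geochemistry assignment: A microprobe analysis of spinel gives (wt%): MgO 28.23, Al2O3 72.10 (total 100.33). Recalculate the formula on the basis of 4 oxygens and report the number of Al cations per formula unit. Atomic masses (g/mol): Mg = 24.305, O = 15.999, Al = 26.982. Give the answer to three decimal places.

28.23 wt% MgO ÷ 40.304 g/mol = 0.70043 mol, giving 0.70043 Mg and 0.70043 O.
72.10 wt% Al2O3 ÷ 101.961 g/mol = 0.70713 mol, giving 1.41426 Al and 2.12139 O.
Oxygen sums to 2.82182; scaling by 4/2.82182 = 1.41752 puts the formula on 4 O.
Al: 1.41426 × 1.41752 = 2.005 atoms per formula unit.

2.005 Al apfu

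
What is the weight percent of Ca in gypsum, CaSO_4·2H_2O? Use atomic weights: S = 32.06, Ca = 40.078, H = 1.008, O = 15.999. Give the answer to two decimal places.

23.28 wt%

Molar mass of CaSO_4·2H_2O: 1×40.078 + 1×32.06 + 6×15.999 + 4×1.008 = 172.164 g/mol.
Mass of Ca per formula unit: 1 × 40.078 = 40.078 g.
Weight fraction Ca = 40.078 / 172.164 = 0.2328.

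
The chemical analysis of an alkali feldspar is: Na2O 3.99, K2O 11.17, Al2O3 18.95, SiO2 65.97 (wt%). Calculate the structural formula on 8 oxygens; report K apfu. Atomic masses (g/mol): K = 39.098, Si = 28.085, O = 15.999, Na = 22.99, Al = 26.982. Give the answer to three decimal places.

0.646 K apfu

Na2O (M=61.979): mol = 0.06438; Na = 0.12876, O = 0.06438.
K2O (M=94.195): mol = 0.11858; K = 0.23716, O = 0.11858.
Al2O3 (M=101.961): mol = 0.18586; Al = 0.37172, O = 0.55758.
SiO2 (M=60.083): mol = 1.09798; Si = 1.09798, O = 2.19596.
ΣO = 2.93650; factor = 8/ΣO = 2.72433.
K apfu = 0.23716 × 2.72433 = 0.646.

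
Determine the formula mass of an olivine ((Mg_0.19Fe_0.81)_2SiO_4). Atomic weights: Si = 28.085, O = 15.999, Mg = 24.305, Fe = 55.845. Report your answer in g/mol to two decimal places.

The formula mass is the sum 0.38×24.305 + 1.62×55.845 + 1×28.085 + 4×15.999.

191.79 g/mol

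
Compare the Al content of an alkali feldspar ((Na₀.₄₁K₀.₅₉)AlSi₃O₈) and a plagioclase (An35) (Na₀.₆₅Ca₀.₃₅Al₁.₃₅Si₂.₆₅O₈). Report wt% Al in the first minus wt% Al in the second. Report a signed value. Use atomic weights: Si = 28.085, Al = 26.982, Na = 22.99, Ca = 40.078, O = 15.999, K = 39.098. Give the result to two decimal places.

First mineral: 26.982 g Al in 271.723 g formula = 9.93 wt% Al.
Second mineral: 36.426 g Al in 267.814 g formula = 13.60 wt% Al.
9.93% − 13.60% gives a difference of -3.67 percentage points.

-3.67 percentage points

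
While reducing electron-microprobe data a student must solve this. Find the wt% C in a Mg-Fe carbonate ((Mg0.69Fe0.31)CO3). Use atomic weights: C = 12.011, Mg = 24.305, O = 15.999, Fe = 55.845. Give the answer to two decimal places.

12.77 mass %

Molar mass of (Mg0.69Fe0.31)CO3: 0.69*24.305 + 0.31*55.845 + 1*12.011 + 3*15.999 = 94.090 g/mol.
Mass of C per formula unit: 1 × 12.011 = 12.011 g.
Weight fraction C = 12.011 / 94.090 = 0.1277.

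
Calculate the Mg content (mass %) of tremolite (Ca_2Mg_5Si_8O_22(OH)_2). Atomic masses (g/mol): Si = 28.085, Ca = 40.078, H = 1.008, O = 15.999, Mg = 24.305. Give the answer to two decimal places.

14.96 mass %

Formula mass = 2×40.078 + 5×24.305 + 8×28.085 + 24×15.999 + 2×1.008 = 812.353 g/mol, of which 121.525 g is Mg.
So Mg makes up 121.525/812.353 = 0.1496 of the mass, i.e. 14.96%.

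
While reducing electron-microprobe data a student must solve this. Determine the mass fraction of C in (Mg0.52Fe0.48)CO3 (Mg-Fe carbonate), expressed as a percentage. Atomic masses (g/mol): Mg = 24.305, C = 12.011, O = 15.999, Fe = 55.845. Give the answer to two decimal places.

Molar mass of (Mg0.52Fe0.48)CO3: 0.52*24.305 + 0.48*55.845 + 1*12.011 + 3*15.999 = 99.452 g/mol.
Mass of C per formula unit: 1 × 12.011 = 12.011 g.
Weight fraction C = 12.011 / 99.452 = 0.1208.

12.08 wt%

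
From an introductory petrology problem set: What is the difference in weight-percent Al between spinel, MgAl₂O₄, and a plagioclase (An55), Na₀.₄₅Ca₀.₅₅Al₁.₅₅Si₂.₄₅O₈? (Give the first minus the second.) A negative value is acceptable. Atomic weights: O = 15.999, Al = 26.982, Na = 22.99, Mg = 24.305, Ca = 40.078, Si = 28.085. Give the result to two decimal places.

22.50 percentage points

First mineral: 53.964 g Al in 142.265 g formula = 37.93 wt% Al.
Second mineral: 41.822 g Al in 271.011 g formula = 15.43 wt% Al.
37.93% − 15.43% gives a difference of 22.50 percentage points.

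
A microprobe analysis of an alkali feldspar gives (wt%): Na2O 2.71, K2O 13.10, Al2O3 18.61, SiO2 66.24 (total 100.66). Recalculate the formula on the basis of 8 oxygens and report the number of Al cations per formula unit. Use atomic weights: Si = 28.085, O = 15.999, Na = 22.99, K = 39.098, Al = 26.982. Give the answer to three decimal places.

0.995 Al apfu

2.71 wt% Na2O ÷ 61.979 g/mol = 0.04372 mol, giving 0.08744 Na and 0.04372 O.
13.10 wt% K2O ÷ 94.195 g/mol = 0.13907 mol, giving 0.27814 K and 0.13907 O.
18.61 wt% Al2O3 ÷ 101.961 g/mol = 0.18252 mol, giving 0.36504 Al and 0.54756 O.
66.24 wt% SiO2 ÷ 60.083 g/mol = 1.10247 mol, giving 1.10247 Si and 2.20494 O.
Oxygen sums to 2.93529; scaling by 8/2.93529 = 2.72545 puts the formula on 8 O.
Al: 0.36504 × 2.72545 = 0.995 atoms per formula unit.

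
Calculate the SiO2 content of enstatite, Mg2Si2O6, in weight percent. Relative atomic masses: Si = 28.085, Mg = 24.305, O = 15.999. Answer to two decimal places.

Molar mass of Mg2Si2O6 = 2*24.305 + 2*28.085 + 6*15.999 = 200.774 g/mol.
Each formula unit contains 2 Si, equivalent to 2/1 = 2.0000 mol SiO2.
M(SiO2) = 1×28.085 + 2×15.999 = 60.083 g/mol.
Mass of SiO2 per formula unit = 2.0000 × 60.083 = 120.166 g.
SiO2 wt% = 120.166 / 200.774 × 100 = 59.85%.

59.85 wt%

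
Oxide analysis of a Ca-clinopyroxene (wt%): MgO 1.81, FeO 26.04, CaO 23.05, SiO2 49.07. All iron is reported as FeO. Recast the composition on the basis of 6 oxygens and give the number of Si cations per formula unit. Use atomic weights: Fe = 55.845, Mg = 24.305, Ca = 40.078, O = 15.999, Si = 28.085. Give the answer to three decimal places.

1.81 wt% MgO ÷ 40.304 g/mol = 0.04491 mol, giving 0.04491 Mg and 0.04491 O.
26.04 wt% FeO ÷ 71.844 g/mol = 0.36245 mol, giving 0.36245 Fe and 0.36245 O.
23.05 wt% CaO ÷ 56.077 g/mol = 0.41104 mol, giving 0.41104 Ca and 0.41104 O.
49.07 wt% SiO2 ÷ 60.083 g/mol = 0.81670 mol, giving 0.81670 Si and 1.63340 O.
Oxygen sums to 2.45180; scaling by 6/2.45180 = 2.44718 puts the formula on 6 O.
Si: 0.81670 × 2.44718 = 1.999 atoms per formula unit.

1.999 Si apfu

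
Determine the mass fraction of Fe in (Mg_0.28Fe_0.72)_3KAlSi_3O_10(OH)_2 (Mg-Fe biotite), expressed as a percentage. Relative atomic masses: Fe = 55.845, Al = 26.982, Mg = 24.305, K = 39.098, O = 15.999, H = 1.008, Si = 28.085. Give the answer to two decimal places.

M((Mg_0.28Fe_0.72)_3KAlSi_3O_10(OH)_2) = 485.380 g/mol.
Fe contributes 2.16 × 55.845 = 120.625 g per mole.
120.625/485.380 = 0.2485 → 24.85%.

24.85 mass %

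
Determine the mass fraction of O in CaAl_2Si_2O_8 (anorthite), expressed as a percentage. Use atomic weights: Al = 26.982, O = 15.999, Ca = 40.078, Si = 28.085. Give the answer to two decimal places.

46.01 weight percent

Molar mass of CaAl_2Si_2O_8: 1×40.078 + 2×26.982 + 2×28.085 + 8×15.999 = 278.204 g/mol.
Mass of O per formula unit: 8 × 15.999 = 127.992 g.
Weight fraction O = 127.992 / 278.204 = 0.4601.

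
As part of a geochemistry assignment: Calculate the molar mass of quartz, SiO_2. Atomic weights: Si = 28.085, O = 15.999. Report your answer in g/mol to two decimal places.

The formula mass is the sum 1(28.085) + 2(15.999).

60.08 g/mol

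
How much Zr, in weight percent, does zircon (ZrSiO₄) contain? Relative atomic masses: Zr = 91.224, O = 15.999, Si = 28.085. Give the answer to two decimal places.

49.77 weight percent

Molar mass of ZrSiO₄: 1*91.224 + 1*28.085 + 4*15.999 = 183.305 g/mol.
Mass of Zr per formula unit: 1 × 91.224 = 91.224 g.
Weight fraction Zr = 91.224 / 183.305 = 0.4977.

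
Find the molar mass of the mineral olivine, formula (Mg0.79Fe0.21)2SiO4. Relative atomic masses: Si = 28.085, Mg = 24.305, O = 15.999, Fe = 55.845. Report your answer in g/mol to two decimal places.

The formula mass is the sum 1.58×24.305 + 0.42×55.845 + 1×28.085 + 4×15.999.

153.94 g/mol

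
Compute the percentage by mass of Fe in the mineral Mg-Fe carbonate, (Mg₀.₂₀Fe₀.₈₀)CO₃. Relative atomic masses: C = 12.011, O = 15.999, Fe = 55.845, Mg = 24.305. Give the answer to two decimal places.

40.78 wt%

Molar mass of (Mg₀.₂₀Fe₀.₈₀)CO₃: 0.20·24.305 + 0.80·55.845 + 1·12.011 + 3·15.999 = 109.545 g/mol.
Mass of Fe per formula unit: 0.80 × 55.845 = 44.676 g.
Weight fraction Fe = 44.676 / 109.545 = 0.4078.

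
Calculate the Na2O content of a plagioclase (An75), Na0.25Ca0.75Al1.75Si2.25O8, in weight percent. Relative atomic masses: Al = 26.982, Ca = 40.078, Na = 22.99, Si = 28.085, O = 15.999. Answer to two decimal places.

Formula mass = 274.208 g/mol.
0.25 Na → 0.1250 mol Na2O per formula unit; M(Na2O) = 61.979, so Na2O mass = 7.747 g.
7.747/274.208 × 100 = 2.83 wt%.

2.83 wt%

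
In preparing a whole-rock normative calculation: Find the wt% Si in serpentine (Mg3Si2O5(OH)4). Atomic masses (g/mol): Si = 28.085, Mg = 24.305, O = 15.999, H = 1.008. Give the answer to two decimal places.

Molar mass of Mg3Si2O5(OH)4: 3·24.305 + 2·28.085 + 9·15.999 + 4·1.008 = 277.108 g/mol.
Mass of Si per formula unit: 2 × 28.085 = 56.170 g.
Weight fraction Si = 56.170 / 277.108 = 0.2027.

20.27 wt%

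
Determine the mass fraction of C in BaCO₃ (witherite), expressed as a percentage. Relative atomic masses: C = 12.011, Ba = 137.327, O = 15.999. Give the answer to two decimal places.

6.09 weight percent

Molar mass of BaCO₃: 1×137.327 + 1×12.011 + 3×15.999 = 197.335 g/mol.
Mass of C per formula unit: 1 × 12.011 = 12.011 g.
Weight fraction C = 12.011 / 197.335 = 0.0609.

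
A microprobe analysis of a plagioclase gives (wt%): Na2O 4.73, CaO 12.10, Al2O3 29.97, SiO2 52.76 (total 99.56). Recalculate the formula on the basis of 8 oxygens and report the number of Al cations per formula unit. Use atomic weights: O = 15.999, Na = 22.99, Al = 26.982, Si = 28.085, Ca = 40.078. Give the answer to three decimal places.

4.73 wt% Na2O ÷ 61.979 g/mol = 0.07632 mol, giving 0.15264 Na and 0.07632 O.
12.10 wt% CaO ÷ 56.077 g/mol = 0.21577 mol, giving 0.21577 Ca and 0.21577 O.
29.97 wt% Al2O3 ÷ 101.961 g/mol = 0.29394 mol, giving 0.58788 Al and 0.88182 O.
52.76 wt% SiO2 ÷ 60.083 g/mol = 0.87812 mol, giving 0.87812 Si and 1.75624 O.
Oxygen sums to 2.93015; scaling by 8/2.93015 = 2.73024 puts the formula on 8 O.
Al: 0.58788 × 2.73024 = 1.605 atoms per formula unit.

1.605 Al apfu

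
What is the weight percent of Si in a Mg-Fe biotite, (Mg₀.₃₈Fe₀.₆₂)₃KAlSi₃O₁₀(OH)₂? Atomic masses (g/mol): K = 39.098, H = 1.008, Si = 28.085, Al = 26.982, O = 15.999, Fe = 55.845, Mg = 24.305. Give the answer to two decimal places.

17.70 wt%

Molar mass of (Mg₀.₃₈Fe₀.₆₂)₃KAlSi₃O₁₀(OH)₂: 1.14·24.305 + 1.86·55.845 + 1·39.098 + 1·26.982 + 3·28.085 + 12·15.999 + 2·1.008 = 475.918 g/mol.
Mass of Si per formula unit: 3 × 28.085 = 84.255 g.
Weight fraction Si = 84.255 / 475.918 = 0.1770.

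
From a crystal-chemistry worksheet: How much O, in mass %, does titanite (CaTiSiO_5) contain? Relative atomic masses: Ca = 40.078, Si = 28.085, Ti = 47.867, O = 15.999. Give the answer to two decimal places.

Formula mass = 1·40.078 + 1·47.867 + 1·28.085 + 5·15.999 = 196.025 g/mol, of which 79.995 g is O.
So O makes up 79.995/196.025 = 0.4081 of the mass, i.e. 40.81%.

40.81 mass %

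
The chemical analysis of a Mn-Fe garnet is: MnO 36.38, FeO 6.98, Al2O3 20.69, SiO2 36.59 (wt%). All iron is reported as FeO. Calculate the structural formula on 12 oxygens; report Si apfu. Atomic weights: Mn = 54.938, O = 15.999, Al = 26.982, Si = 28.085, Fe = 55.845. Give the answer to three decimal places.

2.999 Si apfu

MnO: 36.38/70.937 = 0.51285 mol → 0.51285 mol Mn, 0.51285 mol O.
FeO: 6.98/71.844 = 0.09715 mol → 0.09715 mol Fe, 0.09715 mol O.
Al2O3: 20.69/101.961 = 0.20292 mol → 0.40584 mol Al, 0.60876 mol O.
SiO2: 36.59/60.083 = 0.60899 mol → 0.60899 mol Si, 1.21798 mol O.
Total oxygen = 2.43674 mol. Normalization factor = 12/2.43674 = 4.92461.
Si per 12 O = 0.60899 × 4.92461 = 2.999.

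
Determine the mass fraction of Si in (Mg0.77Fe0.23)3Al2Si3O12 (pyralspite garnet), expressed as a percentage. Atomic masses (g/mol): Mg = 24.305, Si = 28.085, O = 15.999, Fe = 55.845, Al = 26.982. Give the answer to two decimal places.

19.83 weight percent

Molar mass of (Mg0.77Fe0.23)3Al2Si3O12: 2.31*24.305 + 0.69*55.845 + 2*26.982 + 3*28.085 + 12*15.999 = 424.885 g/mol.
Mass of Si per formula unit: 3 × 28.085 = 84.255 g.
Weight fraction Si = 84.255 / 424.885 = 0.1983.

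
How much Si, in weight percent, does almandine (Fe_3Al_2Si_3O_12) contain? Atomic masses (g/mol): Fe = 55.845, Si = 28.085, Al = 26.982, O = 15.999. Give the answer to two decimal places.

M(Fe_3Al_2Si_3O_12) = 497.742 g/mol.
Si contributes 3 × 28.085 = 84.255 g per mole.
84.255/497.742 = 0.1693 → 16.93%.

16.93 weight percent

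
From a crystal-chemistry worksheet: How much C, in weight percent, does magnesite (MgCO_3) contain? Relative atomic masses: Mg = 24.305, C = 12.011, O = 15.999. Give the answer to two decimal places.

14.25 weight percent

Molar mass of MgCO_3: 1·24.305 + 1·12.011 + 3·15.999 = 84.313 g/mol.
Mass of C per formula unit: 1 × 12.011 = 12.011 g.
Weight fraction C = 12.011 / 84.313 = 0.1425.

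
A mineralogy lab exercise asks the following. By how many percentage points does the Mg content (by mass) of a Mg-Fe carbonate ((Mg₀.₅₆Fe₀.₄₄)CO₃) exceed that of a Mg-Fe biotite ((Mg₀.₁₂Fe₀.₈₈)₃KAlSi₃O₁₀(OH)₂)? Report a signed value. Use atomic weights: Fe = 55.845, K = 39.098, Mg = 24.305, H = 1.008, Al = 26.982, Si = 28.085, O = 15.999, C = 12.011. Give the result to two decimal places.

First mineral: 13.611 g Mg in 98.191 g formula = 13.86 wt% Mg.
Second mineral: 8.750 g Mg in 500.520 g formula = 1.75 wt% Mg.
13.86% − 1.75% gives a difference of 12.11 percentage points.

12.11 percentage points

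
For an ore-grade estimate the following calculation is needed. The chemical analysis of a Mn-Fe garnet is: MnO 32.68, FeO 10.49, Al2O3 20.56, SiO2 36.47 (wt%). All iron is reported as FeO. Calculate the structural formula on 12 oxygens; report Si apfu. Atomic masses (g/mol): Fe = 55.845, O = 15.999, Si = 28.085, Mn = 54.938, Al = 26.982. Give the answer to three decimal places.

3.003 Si apfu

32.68 wt% MnO ÷ 70.937 g/mol = 0.46069 mol, giving 0.46069 Mn and 0.46069 O.
10.49 wt% FeO ÷ 71.844 g/mol = 0.14601 mol, giving 0.14601 Fe and 0.14601 O.
20.56 wt% Al2O3 ÷ 101.961 g/mol = 0.20165 mol, giving 0.40330 Al and 0.60495 O.
36.47 wt% SiO2 ÷ 60.083 g/mol = 0.60699 mol, giving 0.60699 Si and 1.21398 O.
Oxygen sums to 2.42563; scaling by 12/2.42563 = 4.94717 puts the formula on 12 O.
Si: 0.60699 × 4.94717 = 3.003 atoms per formula unit.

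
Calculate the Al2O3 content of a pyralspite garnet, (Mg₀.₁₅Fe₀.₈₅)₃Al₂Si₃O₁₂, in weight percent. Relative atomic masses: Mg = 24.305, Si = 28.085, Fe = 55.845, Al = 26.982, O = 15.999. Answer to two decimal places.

21.09 wt%

Molar mass of (Mg₀.₁₅Fe₀.₈₅)₃Al₂Si₃O₁₂ = 0.45*24.305 + 2.55*55.845 + 2*26.982 + 3*28.085 + 12*15.999 = 483.549 g/mol.
Each formula unit contains 2 Al, equivalent to 2/2 = 1.0000 mol Al2O3.
M(Al2O3) = 2×26.982 + 3×15.999 = 101.961 g/mol.
Mass of Al2O3 per formula unit = 1.0000 × 101.961 = 101.961 g.
Al2O3 wt% = 101.961 / 483.549 × 100 = 21.09%.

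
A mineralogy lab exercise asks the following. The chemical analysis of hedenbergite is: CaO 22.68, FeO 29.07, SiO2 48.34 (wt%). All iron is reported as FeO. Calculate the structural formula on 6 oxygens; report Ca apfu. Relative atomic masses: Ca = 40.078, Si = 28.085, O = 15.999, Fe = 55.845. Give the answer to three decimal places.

22.68 wt% CaO ÷ 56.077 g/mol = 0.40444 mol, giving 0.40444 Ca and 0.40444 O.
29.07 wt% FeO ÷ 71.844 g/mol = 0.40463 mol, giving 0.40463 Fe and 0.40463 O.
48.34 wt% SiO2 ÷ 60.083 g/mol = 0.80455 mol, giving 0.80455 Si and 1.60910 O.
Oxygen sums to 2.41817; scaling by 6/2.41817 = 2.48122 puts the formula on 6 O.
Ca: 0.40444 × 2.48122 = 1.004 atoms per formula unit.

1.004 Ca apfu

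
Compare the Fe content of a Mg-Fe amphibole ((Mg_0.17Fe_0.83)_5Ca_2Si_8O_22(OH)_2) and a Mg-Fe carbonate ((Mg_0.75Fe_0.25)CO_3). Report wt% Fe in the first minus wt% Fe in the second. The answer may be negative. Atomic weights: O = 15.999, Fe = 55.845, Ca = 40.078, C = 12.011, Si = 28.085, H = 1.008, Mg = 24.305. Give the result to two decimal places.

First mineral: 231.757 g Fe in 943.244 g formula = 24.57 wt% Fe.
Second mineral: 13.961 g Fe in 92.198 g formula = 15.14 wt% Fe.
24.57% − 15.14% gives a difference of 9.43 percentage points.

9.43 percentage points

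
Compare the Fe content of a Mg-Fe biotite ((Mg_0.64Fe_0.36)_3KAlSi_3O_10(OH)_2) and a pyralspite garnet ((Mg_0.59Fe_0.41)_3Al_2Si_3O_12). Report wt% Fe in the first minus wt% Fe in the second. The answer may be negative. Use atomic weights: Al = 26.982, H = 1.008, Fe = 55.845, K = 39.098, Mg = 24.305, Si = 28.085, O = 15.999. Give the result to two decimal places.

-2.18 percentage points

First mineral: 60.313 g Fe in 451.317 g formula = 13.36 wt% Fe.
Second mineral: 68.689 g Fe in 441.916 g formula = 15.54 wt% Fe.
13.36% − 15.54% gives a difference of -2.18 percentage points.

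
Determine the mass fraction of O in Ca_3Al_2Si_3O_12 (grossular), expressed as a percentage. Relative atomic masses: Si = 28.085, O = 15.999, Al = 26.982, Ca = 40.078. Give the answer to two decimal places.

42.62 weight percent

M(Ca_3Al_2Si_3O_12) = 450.441 g/mol.
O contributes 12 × 15.999 = 191.988 g per mole.
191.988/450.441 = 0.4262 → 42.62%.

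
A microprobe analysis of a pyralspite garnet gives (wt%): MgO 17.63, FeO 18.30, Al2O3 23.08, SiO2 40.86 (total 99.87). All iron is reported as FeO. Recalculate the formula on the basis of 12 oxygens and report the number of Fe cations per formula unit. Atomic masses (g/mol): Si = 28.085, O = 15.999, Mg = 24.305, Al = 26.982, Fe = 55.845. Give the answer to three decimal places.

1.119 Fe apfu

MgO: 17.63/40.304 = 0.43743 mol → 0.43743 mol Mg, 0.43743 mol O.
FeO: 18.30/71.844 = 0.25472 mol → 0.25472 mol Fe, 0.25472 mol O.
Al2O3: 23.08/101.961 = 0.22636 mol → 0.45272 mol Al, 0.67908 mol O.
SiO2: 40.86/60.083 = 0.68006 mol → 0.68006 mol Si, 1.36012 mol O.
Total oxygen = 2.73135 mol. Normalization factor = 12/2.73135 = 4.39343.
Fe per 12 O = 0.25472 × 4.39343 = 1.119.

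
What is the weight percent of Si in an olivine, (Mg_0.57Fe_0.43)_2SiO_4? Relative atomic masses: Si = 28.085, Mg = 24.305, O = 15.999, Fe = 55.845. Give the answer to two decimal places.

16.74 wt%

Formula mass = 1.14*24.305 + 0.86*55.845 + 1*28.085 + 4*15.999 = 167.815 g/mol, of which 28.085 g is Si.
So Si makes up 28.085/167.815 = 0.1674 of the mass, i.e. 16.74%.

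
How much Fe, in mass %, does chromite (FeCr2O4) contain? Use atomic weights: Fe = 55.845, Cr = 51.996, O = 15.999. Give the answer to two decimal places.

24.95 mass %

M(FeCr2O4) = 223.833 g/mol.
Fe contributes 1 × 55.845 = 55.845 g per mole.
55.845/223.833 = 0.2495 → 24.95%.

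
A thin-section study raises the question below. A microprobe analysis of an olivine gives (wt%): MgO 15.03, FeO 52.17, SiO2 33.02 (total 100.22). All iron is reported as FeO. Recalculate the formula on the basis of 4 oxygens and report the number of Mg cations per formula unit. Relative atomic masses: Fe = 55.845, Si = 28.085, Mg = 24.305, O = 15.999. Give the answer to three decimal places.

MgO (M=40.304): mol = 0.37292; Mg = 0.37292, O = 0.37292.
FeO (M=71.844): mol = 0.72616; Fe = 0.72616, O = 0.72616.
SiO2 (M=60.083): mol = 0.54957; Si = 0.54957, O = 1.09914.
ΣO = 2.19822; factor = 4/ΣO = 1.81965.
Mg apfu = 0.37292 × 1.81965 = 0.679.

0.679 Mg apfu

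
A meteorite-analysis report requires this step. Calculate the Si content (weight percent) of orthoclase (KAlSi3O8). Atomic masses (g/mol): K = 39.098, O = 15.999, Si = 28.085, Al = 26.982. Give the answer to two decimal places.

30.27 weight percent

M(KAlSi3O8) = 278.327 g/mol.
Si contributes 3 × 28.085 = 84.255 g per mole.
84.255/278.327 = 0.3027 → 30.27%.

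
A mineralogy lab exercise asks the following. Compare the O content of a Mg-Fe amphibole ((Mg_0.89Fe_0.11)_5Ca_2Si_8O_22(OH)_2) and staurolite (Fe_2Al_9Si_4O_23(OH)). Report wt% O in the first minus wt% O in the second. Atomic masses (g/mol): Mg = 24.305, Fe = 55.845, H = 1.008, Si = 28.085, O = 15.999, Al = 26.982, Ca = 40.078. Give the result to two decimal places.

First mineral: 383.976 g O in 829.700 g formula = 46.28 wt% O.
Second mineral: 383.976 g O in 851.852 g formula = 45.08 wt% O.
46.28% − 45.08% gives a difference of 1.20 percentage points.

1.20 percentage points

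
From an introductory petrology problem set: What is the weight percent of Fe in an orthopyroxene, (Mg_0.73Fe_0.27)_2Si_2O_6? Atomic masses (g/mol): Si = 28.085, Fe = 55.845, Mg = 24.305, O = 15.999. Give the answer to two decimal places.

13.85 weight percent

M((Mg_0.73Fe_0.27)_2Si_2O_6) = 217.806 g/mol.
Fe contributes 0.54 × 55.845 = 30.156 g per mole.
30.156/217.806 = 0.1385 → 13.85%.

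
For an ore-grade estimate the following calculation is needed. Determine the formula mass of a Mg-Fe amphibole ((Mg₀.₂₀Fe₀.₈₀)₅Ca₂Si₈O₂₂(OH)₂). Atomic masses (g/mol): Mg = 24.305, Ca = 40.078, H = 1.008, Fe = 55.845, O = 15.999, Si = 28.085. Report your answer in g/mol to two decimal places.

938.51 g/mol

The formula mass is the sum 1*24.305 + 4*55.845 + 2*40.078 + 8*28.085 + 24*15.999 + 2*1.008.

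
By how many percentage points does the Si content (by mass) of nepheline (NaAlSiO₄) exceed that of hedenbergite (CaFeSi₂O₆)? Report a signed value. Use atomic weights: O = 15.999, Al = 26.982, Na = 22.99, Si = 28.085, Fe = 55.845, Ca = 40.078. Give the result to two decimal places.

-2.87 percentage points

Si in NaAlSiO₄: molar mass 142.053 g/mol; 1×28.085 = 28.085 g → 19.77 wt%.
Si in CaFeSi₂O₆: molar mass 248.087 g/mol; 2×28.085 = 56.170 g → 22.64 wt%.
Difference = 19.77 − 22.64 = -2.87 percentage points.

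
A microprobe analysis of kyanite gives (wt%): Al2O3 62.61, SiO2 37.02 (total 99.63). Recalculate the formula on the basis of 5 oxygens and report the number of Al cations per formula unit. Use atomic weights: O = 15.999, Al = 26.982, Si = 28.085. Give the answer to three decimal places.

Al2O3 (M=101.961): mol = 0.61406; Al = 1.22812, O = 1.84218.
SiO2 (M=60.083): mol = 0.61615; Si = 0.61615, O = 1.23230.
ΣO = 3.07448; factor = 5/ΣO = 1.62629.
Al apfu = 1.22812 × 1.62629 = 1.997.

1.997 Al apfu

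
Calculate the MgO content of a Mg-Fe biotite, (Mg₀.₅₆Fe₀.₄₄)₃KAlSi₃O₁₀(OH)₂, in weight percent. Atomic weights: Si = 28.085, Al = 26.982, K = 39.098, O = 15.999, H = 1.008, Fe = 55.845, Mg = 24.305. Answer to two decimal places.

14.76 wt%

Formula mass = 458.887 g/mol.
1.68 Mg → 1.6800 mol MgO per formula unit; M(MgO) = 40.304, so MgO mass = 67.711 g.
67.711/458.887 × 100 = 14.76 wt%.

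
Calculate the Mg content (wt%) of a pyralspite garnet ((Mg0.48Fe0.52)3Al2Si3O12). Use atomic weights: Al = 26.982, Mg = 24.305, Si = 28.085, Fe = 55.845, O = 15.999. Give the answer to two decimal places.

7.74 wt%

M((Mg0.48Fe0.52)3Al2Si3O12) = 452.324 g/mol.
Mg contributes 1.44 × 24.305 = 34.999 g per mole.
34.999/452.324 = 0.0774 → 7.74%.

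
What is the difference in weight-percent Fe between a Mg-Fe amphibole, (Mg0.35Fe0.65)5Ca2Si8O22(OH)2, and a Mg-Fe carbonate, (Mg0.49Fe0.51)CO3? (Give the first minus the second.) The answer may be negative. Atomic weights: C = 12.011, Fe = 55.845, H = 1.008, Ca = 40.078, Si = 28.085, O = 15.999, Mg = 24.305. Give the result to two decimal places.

-8.53 percentage points

First mineral: 181.496 g Fe in 914.858 g formula = 19.84 wt% Fe.
Second mineral: 28.481 g Fe in 100.398 g formula = 28.37 wt% Fe.
19.84% − 28.37% gives a difference of -8.53 percentage points.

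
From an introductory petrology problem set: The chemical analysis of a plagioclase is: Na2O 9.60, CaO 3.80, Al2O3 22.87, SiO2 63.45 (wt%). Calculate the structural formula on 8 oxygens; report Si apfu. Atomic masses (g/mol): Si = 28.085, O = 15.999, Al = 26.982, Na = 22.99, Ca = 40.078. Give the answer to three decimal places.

2.809 Si apfu

Na2O: 9.60/61.979 = 0.15489 mol → 0.30978 mol Na, 0.15489 mol O.
CaO: 3.80/56.077 = 0.06776 mol → 0.06776 mol Ca, 0.06776 mol O.
Al2O3: 22.87/101.961 = 0.22430 mol → 0.44860 mol Al, 0.67290 mol O.
SiO2: 63.45/60.083 = 1.05604 mol → 1.05604 mol Si, 2.11208 mol O.
Total oxygen = 3.00763 mol. Normalization factor = 8/3.00763 = 2.65990.
Si per 8 O = 1.05604 × 2.65990 = 2.809.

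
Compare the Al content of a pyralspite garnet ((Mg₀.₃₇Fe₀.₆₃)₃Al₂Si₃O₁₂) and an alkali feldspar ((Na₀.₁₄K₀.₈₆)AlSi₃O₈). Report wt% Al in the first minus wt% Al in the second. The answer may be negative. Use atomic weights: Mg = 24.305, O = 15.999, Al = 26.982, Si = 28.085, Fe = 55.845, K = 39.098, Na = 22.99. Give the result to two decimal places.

1.89 percentage points

M((Mg₀.₃₇Fe₀.₆₃)₃Al₂Si₃O₁₂) = 462.733 g/mol, so wt% Al = 53.964/462.733 × 100 = 11.66%.
M((Na₀.₁₄K₀.₈₆)AlSi₃O₈) = 276.072 g/mol, so wt% Al = 26.982/276.072 × 100 = 9.77%.
11.66 − 9.77 = 1.89 pp.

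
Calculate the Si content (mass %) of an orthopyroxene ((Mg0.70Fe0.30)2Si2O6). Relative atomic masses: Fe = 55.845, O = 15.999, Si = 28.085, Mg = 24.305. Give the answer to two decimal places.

Molar mass of (Mg0.70Fe0.30)2Si2O6: 1.40*24.305 + 0.60*55.845 + 2*28.085 + 6*15.999 = 219.698 g/mol.
Mass of Si per formula unit: 2 × 28.085 = 56.170 g.
Weight fraction Si = 56.170 / 219.698 = 0.2557.

25.57 mass %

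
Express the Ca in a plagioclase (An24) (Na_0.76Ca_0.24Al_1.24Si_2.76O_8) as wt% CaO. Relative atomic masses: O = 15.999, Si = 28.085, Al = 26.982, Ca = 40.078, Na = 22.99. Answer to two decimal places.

5.06 wt%

M(Na_0.76Ca_0.24Al_1.24Si_2.76O_8) = 266.055 g/mol; M(CaO) = 56.077 g/mol.
Moles CaO per formula unit = 0.24 Ca ÷ 1 = 0.2400.
CaO fraction = (0.2400 × 56.077) / 266.055 = 13.458/266.055 = 0.0506.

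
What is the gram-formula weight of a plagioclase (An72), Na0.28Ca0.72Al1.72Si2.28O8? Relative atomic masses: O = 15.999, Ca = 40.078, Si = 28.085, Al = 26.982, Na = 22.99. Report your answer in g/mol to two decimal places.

273.73 g/mol

The formula mass is the sum 0.28×22.99 + 0.72×40.078 + 1.72×26.982 + 2.28×28.085 + 8×15.999.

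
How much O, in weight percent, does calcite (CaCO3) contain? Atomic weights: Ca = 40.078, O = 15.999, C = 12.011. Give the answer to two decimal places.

47.96 weight percent

M(CaCO3) = 100.086 g/mol.
O contributes 3 × 15.999 = 47.997 g per mole.
47.997/100.086 = 0.4796 → 47.96%.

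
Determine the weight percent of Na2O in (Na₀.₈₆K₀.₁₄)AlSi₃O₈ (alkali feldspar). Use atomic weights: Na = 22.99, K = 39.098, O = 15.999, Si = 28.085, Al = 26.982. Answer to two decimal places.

M((Na₀.₈₆K₀.₁₄)AlSi₃O₈) = 264.474 g/mol; M(Na2O) = 61.979 g/mol.
Moles Na2O per formula unit = 0.86 Na ÷ 2 = 0.4300.
Na2O fraction = (0.4300 × 61.979) / 264.474 = 26.651/264.474 = 0.1008.

10.08 wt%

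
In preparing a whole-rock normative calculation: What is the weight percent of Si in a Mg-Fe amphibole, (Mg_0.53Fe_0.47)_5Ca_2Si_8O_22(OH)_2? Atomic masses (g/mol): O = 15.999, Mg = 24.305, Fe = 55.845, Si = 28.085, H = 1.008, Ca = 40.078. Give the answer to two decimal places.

Formula mass = 2.65×24.305 + 2.35×55.845 + 2×40.078 + 8×28.085 + 24×15.999 + 2×1.008 = 886.472 g/mol, of which 224.680 g is Si.
So Si makes up 224.680/886.472 = 0.2535 of the mass, i.e. 25.35%.

25.35 weight percent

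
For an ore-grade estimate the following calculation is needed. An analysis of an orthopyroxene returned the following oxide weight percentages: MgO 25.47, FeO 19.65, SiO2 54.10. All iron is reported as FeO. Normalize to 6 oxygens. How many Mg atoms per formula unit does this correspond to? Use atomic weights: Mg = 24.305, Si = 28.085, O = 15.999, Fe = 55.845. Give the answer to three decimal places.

MgO (M=40.304): mol = 0.63195; Mg = 0.63195, O = 0.63195.
FeO (M=71.844): mol = 0.27351; Fe = 0.27351, O = 0.27351.
SiO2 (M=60.083): mol = 0.90042; Si = 0.90042, O = 1.80084.
ΣO = 2.70630; factor = 6/ΣO = 2.21705.
Mg apfu = 0.63195 × 2.21705 = 1.401.

1.401 Mg apfu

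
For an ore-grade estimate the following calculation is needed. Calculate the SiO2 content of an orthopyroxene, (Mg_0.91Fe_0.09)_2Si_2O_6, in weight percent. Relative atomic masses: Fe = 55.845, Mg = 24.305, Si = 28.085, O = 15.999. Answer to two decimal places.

Formula mass = 206.451 g/mol.
2 Si → 2.0000 mol SiO2 per formula unit; M(SiO2) = 60.083, so SiO2 mass = 120.166 g.
120.166/206.451 × 100 = 58.21 wt%.

58.21 wt%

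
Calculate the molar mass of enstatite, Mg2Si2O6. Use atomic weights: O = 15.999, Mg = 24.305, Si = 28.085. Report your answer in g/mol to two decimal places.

The formula mass is the sum 2×24.305 + 2×28.085 + 6×15.999.

200.77 g/mol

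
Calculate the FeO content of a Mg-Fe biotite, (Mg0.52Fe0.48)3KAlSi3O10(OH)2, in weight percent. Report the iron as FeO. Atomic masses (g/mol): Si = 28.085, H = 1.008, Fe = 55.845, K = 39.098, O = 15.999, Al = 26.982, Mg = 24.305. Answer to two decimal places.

22.36 wt%

Formula mass = 462.672 g/mol.
1.44 Fe → 1.4400 mol FeO per formula unit; M(FeO) = 71.844, so FeO mass = 103.455 g.
103.455/462.672 × 100 = 22.36 wt%.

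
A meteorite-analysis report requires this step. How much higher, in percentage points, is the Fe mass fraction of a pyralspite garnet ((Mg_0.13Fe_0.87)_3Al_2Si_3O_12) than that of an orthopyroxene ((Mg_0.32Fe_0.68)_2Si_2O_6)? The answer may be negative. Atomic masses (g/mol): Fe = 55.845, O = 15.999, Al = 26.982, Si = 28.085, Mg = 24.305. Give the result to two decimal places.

-1.14 percentage points

First mineral: 145.755 g Fe in 485.441 g formula = 30.03 wt% Fe.
Second mineral: 75.949 g Fe in 243.668 g formula = 31.17 wt% Fe.
30.03% − 31.17% gives a difference of -1.14 percentage points.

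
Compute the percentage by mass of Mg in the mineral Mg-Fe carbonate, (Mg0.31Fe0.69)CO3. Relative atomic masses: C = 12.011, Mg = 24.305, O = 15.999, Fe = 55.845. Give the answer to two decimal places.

7.10 mass %

Molar mass of (Mg0.31Fe0.69)CO3: 0.31·24.305 + 0.69·55.845 + 1·12.011 + 3·15.999 = 106.076 g/mol.
Mass of Mg per formula unit: 0.31 × 24.305 = 7.535 g.
Weight fraction Mg = 7.535 / 106.076 = 0.0710.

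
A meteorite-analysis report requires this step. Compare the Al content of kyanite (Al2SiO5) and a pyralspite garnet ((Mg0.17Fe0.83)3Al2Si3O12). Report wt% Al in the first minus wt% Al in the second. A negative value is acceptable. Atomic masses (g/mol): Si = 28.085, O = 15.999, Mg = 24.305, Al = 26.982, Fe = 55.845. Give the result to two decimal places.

First mineral: 53.964 g Al in 162.044 g formula = 33.30 wt% Al.
Second mineral: 53.964 g Al in 481.657 g formula = 11.20 wt% Al.
33.30% − 11.20% gives a difference of 22.10 percentage points.

22.10 percentage points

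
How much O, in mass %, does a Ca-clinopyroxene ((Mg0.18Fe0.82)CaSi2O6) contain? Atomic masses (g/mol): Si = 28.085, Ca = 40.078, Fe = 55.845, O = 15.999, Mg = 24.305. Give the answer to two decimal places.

M((Mg0.18Fe0.82)CaSi2O6) = 242.410 g/mol.
O contributes 6 × 15.999 = 95.994 g per mole.
95.994/242.410 = 0.3960 → 39.60%.

39.60 mass %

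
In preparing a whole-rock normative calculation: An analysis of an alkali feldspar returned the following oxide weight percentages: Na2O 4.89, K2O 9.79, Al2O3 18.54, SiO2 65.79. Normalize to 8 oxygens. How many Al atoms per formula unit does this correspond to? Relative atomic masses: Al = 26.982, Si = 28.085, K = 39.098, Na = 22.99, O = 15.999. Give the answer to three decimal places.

Na2O (M=61.979): mol = 0.07890; Na = 0.15780, O = 0.07890.
K2O (M=94.195): mol = 0.10393; K = 0.20786, O = 0.10393.
Al2O3 (M=101.961): mol = 0.18183; Al = 0.36366, O = 0.54549.
SiO2 (M=60.083): mol = 1.09499; Si = 1.09499, O = 2.18998.
ΣO = 2.91830; factor = 8/ΣO = 2.74132.
Al apfu = 0.36366 × 2.74132 = 0.997.

0.997 Al apfu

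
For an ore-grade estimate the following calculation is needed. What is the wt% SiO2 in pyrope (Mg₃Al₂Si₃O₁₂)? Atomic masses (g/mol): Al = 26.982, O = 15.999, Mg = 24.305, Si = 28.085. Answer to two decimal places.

44.71 wt%

Molar mass of Mg₃Al₂Si₃O₁₂ = 3·24.305 + 2·26.982 + 3·28.085 + 12·15.999 = 403.122 g/mol.
Each formula unit contains 3 Si, equivalent to 3/1 = 3.0000 mol SiO2.
M(SiO2) = 1×28.085 + 2×15.999 = 60.083 g/mol.
Mass of SiO2 per formula unit = 3.0000 × 60.083 = 180.249 g.
SiO2 wt% = 180.249 / 403.122 × 100 = 44.71%.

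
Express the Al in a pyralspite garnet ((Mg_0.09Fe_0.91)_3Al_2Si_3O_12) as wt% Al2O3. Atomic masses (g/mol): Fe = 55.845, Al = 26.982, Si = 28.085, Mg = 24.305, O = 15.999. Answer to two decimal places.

M((Mg_0.09Fe_0.91)_3Al_2Si_3O_12) = 489.226 g/mol; M(Al2O3) = 101.961 g/mol.
Moles Al2O3 per formula unit = 2 Al ÷ 2 = 1.0000.
Al2O3 fraction = (1.0000 × 101.961) / 489.226 = 101.961/489.226 = 0.2084.

20.84 wt%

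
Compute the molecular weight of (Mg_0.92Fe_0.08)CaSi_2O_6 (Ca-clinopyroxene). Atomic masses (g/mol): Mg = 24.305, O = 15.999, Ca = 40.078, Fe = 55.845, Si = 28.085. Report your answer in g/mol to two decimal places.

The formula mass is the sum 0.92*24.305 + 0.08*55.845 + 1*40.078 + 2*28.085 + 6*15.999.

219.07 g/mol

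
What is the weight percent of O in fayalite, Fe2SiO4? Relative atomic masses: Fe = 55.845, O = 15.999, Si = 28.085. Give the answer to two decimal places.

31.41 mass %

Formula mass = 2×55.845 + 1×28.085 + 4×15.999 = 203.771 g/mol, of which 63.996 g is O.
So O makes up 63.996/203.771 = 0.3141 of the mass, i.e. 31.41%.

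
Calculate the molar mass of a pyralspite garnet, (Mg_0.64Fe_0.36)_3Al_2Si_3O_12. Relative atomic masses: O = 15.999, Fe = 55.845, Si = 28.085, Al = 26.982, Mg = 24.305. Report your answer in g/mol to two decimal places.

M = 1.92·24.305 + 1.08·55.845 + 2·26.982 + 3·28.085 + 12·15.999

437.19 g/mol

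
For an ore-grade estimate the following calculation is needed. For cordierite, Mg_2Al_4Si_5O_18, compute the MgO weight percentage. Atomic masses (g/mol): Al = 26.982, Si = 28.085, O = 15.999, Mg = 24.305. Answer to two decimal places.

13.78 wt%

Formula mass = 584.945 g/mol.
2 Mg → 2.0000 mol MgO per formula unit; M(MgO) = 40.304, so MgO mass = 80.608 g.
80.608/584.945 × 100 = 13.78 wt%.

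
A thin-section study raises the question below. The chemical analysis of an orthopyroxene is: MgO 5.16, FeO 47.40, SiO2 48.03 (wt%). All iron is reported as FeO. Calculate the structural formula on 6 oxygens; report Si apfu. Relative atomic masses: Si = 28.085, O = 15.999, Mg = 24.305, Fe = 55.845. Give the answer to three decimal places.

2.010 Si apfu

5.16 wt% MgO ÷ 40.304 g/mol = 0.12803 mol, giving 0.12803 Mg and 0.12803 O.
47.40 wt% FeO ÷ 71.844 g/mol = 0.65976 mol, giving 0.65976 Fe and 0.65976 O.
48.03 wt% SiO2 ÷ 60.083 g/mol = 0.79939 mol, giving 0.79939 Si and 1.59878 O.
Oxygen sums to 2.38657; scaling by 6/2.38657 = 2.51407 puts the formula on 6 O.
Si: 0.79939 × 2.51407 = 2.010 atoms per formula unit.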